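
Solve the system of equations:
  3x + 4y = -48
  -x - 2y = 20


Using Cramer's rule:
Determinant D = (3)(-2) - (-1)(4) = -6 + 4 = -2
Dx = (-48)(-2) - (20)(4) = 96 - 80 = 16
Dy = (3)(20) - (-1)(-48) = 60 - 48 = 12
x = Dx/D = 16/-2 = -8
y = Dy/D = 12/-2 = -6

x = -8, y = -6


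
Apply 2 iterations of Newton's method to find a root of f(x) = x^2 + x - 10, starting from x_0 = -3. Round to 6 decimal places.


Newton's method: x_(n+1) = x_n - f(x_n)/f'(x_n)
f(x) = x^2 + x - 10
f'(x) = 2x + 1

Iteration 1:
  f(-3.000000) = -4.000000
  f'(-3.000000) = -5.000000
  x_1 = -3.000000 - (-4.000000)/(-5.000000) = -3.800000

Iteration 2:
  f(-3.800000) = 0.640000
  f'(-3.800000) = -6.600000
  x_2 = -3.800000 - (0.640000)/(-6.600000) = -3.703030

x_2 = -3.703030


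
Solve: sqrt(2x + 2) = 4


Square both sides: 2x + 2 = 4^2 = 16
2x = 16 - 2 = 14
x = 7
Check: sqrt(2*7 + 2) = sqrt(16) = 4 ✓

x = 7


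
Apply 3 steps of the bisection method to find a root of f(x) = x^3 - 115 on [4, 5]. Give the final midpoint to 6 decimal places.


f(x) = x^3 - 115
f(4) = -51 < 0
f(5) = 10 > 0

Step 1: midpoint = (4.000000 + 5.000000)/2 = 4.500000
  f(4.500000) = -23.875000
  f(mid) < 0, so root is in [4.500000, 5.000000]

Step 2: midpoint = (4.500000 + 5.000000)/2 = 4.750000
  f(4.750000) = -7.828125
  f(mid) < 0, so root is in [4.750000, 5.000000]

Step 3: midpoint = (4.750000 + 5.000000)/2 = 4.875000
  f(4.875000) = 0.857422
  f(mid) > 0, so root is in [4.750000, 4.875000]

midpoint = 4.875000


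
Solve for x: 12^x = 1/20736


Express both sides with the same base.
1/20736 = 12^(-4)
Since the bases match: x = -4

x = -4


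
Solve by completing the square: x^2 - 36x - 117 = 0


Start: x^2 - 36x - 117 = 0
Move constant: x^2 - 36x = 117
Half of -36 is -18, squared is 324
Add 324 to both sides: x^2 - 36x + 324 = 441
(x - 18)^2 = 441
x - 18 = ±21
x = 18 + 21 = 39 or x = 18 - 21 = -3

x = -3, x = 39


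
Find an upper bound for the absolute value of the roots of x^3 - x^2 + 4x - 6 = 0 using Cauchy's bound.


Cauchy's bound: all roots r satisfy |r| <= 1 + max(|a_i/a_n|) for i = 0,...,n-1
where a_n is the leading coefficient.

Coefficients: [1, -1, 4, -6]
Leading coefficient a_n = 1
Ratios |a_i/a_n|: 1, 4, 6
Maximum ratio: 6
Cauchy's bound: |r| <= 1 + 6 = 7

Upper bound = 7


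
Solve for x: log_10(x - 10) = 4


Convert to exponential form: x - 10 = 10^4 = 10000
x = 10000 + 10 = 10010
Check: log_10(10010 - 10) = log_10(10000) = log_10(10000) = 4 ✓

x = 10010


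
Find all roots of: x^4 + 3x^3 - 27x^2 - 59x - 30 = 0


Let p(x) = x^4 + 3x^3 - 27x^2 - 59x - 30. By the rational root theorem (leading coefficient 1), any rational root is an integer divisor of 30: try ±1, ±2, ... in turn.
Test x = 1: value = -112 ≠ 0.
Test x = -1: value = 0 ✓, so (x + 1) is a factor.
Synthetic division by (x + 1): bring down 1; 1(-1) + 3 = 2; 2(-1) - 27 = -29; (-29)(-1) - 59 = -30; (-30)(-1) - 30 = 0 → quotient x^3 + 2x^2 - 29x - 30, remainder 0.
Continue with the quotient x^3 + 2x^2 - 29x - 30 (candidates must divide 30; re-test x = -1 first in case it repeats).
Test x = -1: value = 0 ✓, so (x + 1) is a factor.
Synthetic division by (x + 1): bring down 1; 1(-1) + 2 = 1; 1(-1) - 29 = -30; (-30)(-1) - 30 = 0 → quotient x^2 + x - 30, remainder 0.
Solve the quadratic x^2 + x - 30 = 0: discriminant = 1^2 - 4(1)(-30) = 1 + 120 = 121.
sqrt(121) = 11, so x = (-1 ± 11)/2: x = 5 or x = -6.
Collecting all roots found:

x = -6, x = -1 (multiplicity 2), x = 5


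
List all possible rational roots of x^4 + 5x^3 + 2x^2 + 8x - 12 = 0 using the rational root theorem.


Rational root theorem: possible roots are ±p/q where:
  p divides the constant term (-12): p ∈ {1, 2, 3, 4, 6, 12}
  q divides the leading coefficient (1): q ∈ {1}

All possible rational roots: -12, -6, -4, -3, -2, -1, 1, 2, 3, 4, 6, 12

-12, -6, -4, -3, -2, -1, 1, 2, 3, 4, 6, 12


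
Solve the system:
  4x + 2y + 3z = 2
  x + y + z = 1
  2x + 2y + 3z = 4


Using Cramer's rule. Expand each determinant along the first row.
D  = 4*[1*3 - 1*2] - 2*[1*3 - 1*2] + 3*[1*2 - 1*2]
  = 4*(1) - 2*(1) + 3*(0) = 2
Dx = 2*[1*3 - 1*2] - 2*[1*3 - 1*4] + 3*[1*2 - 1*4]
  = 2*(1) - 2*(-1) + 3*(-2) = -2
Dy = 4*[1*3 - 1*4] - 2*[1*3 - 1*2] + 3*[1*4 - 1*2]
  = 4*(-1) - 2*(1) + 3*(2) = 0
Dz = 4*[1*4 - 1*2] - 2*[1*4 - 1*2] + 2*[1*2 - 1*2]
  = 4*(2) - 2*(2) + 2*(0) = 4
x = Dx/D = -2/2 = -1, y = Dy/D = 0/2 = 0, z = Dz/D = 4/2 = 2
Check eq1: (4)(-1) + (2)(0) + (3)(2) = 2 = 2 ✓
Check eq2: (1)(-1) + (1)(0) + (1)(2) = 1 = 1 ✓
Check eq3: (2)(-1) + (2)(0) + (3)(2) = 4 = 4 ✓

x = -1, y = 0, z = 2


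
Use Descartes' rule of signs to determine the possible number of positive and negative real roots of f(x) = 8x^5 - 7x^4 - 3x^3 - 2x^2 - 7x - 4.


Descartes' rule of signs:

For positive roots, count sign changes in f(x) = 8x^5 - 7x^4 - 3x^3 - 2x^2 - 7x - 4:
Signs of coefficients: +, -, -, -, -, -
Number of sign changes: 1
Possible positive real roots: 1

For negative roots, examine f(-x) = -8x^5 - 7x^4 + 3x^3 - 2x^2 + 7x - 4:
Signs of coefficients: -, -, +, -, +, -
Number of sign changes: 4
Possible negative real roots: 4, 2, 0

Positive roots: 1; Negative roots: 4 or 2 or 0


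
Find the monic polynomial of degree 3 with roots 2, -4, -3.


A monic polynomial with roots 2, -4, -3 is:
p(x) = (x - 2)(x + 4)(x + 3)
After multiplying by (x - 2): x - 2
After multiplying by (x + 4): x^2 + 2x - 8
After multiplying by (x + 3): x^3 + 5x^2 - 2x - 24

x^3 + 5x^2 - 2x - 24


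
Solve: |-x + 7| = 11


An absolute value equation |expr| = 11 gives two cases:
Case 1: -x + 7 = 11
  -x = 4, so x = -4
Case 2: -x + 7 = -11
  -x = -18, so x = 18

x = -4, x = 18


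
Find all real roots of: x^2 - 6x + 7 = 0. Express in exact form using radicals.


Using the quadratic formula: x = (-b ± sqrt(b^2 - 4ac)) / (2a)
Here a = 1, b = -6, c = 7
Discriminant = b^2 - 4ac = (-6)^2 - 4(1)(7) = 36 - 28 = 8
Since discriminant = 8 > 0, there are two real roots.
x = (6 ± 2*sqrt(2)) / 2
Simplifying: x = 3 ± sqrt(2)
Numerically: x ≈ 4.4142 or x ≈ 1.5858

x = 3 + sqrt(2) or x = 3 - sqrt(2)


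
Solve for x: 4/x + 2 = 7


Subtract 2 from both sides: 4/x = 5
Multiply both sides by x: 4 = 5 * x
Divide by 5: x = 4/5

x = 4/5


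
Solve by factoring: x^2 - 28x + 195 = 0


We need two numbers that multiply to 195 and add to -28.
Those numbers are -13 and -15 (since (-13) * (-15) = 195 and (-13) + (-15) = -28).
So x^2 - 28x + 195 = (x - 13)(x - 15) = 0
Setting each factor to zero: x = 13 or x = 15

x = 13, x = 15


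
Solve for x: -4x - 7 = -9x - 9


Starting with: -4x - 7 = -9x - 9
Move all x terms to left: (-4 + 9)x = -9 + 7
Simplify: 5x = -2
Divide both sides by 5: x = -2/5

x = -2/5


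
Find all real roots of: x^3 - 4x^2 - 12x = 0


The constant term is 0, so x = 0 is a root. Factor out x:
  x(x^2 - 4x - 12) = 0
Solve the quadratic x^2 - 4x - 12 = 0: discriminant = (-4)^2 - 4(1)(-12) = 16 + 48 = 64.
sqrt(64) = 8, so x = (4 ± 8)/2: x = 6 or x = -2.

x = -2, x = 0, x = 6


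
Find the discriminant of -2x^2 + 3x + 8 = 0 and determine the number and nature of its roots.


For ax^2 + bx + c = 0, discriminant D = b^2 - 4ac
Here a = -2, b = 3, c = 8
D = (3)^2 - 4(-2)(8) = 9 + 64 = 73

D = 73 > 0 but not a perfect square
The equation has 2 distinct real irrational roots.

Discriminant = 73, 2 distinct real irrational roots


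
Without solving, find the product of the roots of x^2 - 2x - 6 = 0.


By Vieta's formulas for ax^2 + bx + c = 0:
  Sum of roots = -b/a
  Product of roots = c/a

Here a = 1, b = -2, c = -6
Sum = -(-2)/1 = 2
Product = -6/1 = -6

Product = -6


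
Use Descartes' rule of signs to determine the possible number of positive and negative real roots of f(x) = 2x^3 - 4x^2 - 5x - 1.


Descartes' rule of signs:

For positive roots, count sign changes in f(x) = 2x^3 - 4x^2 - 5x - 1:
Signs of coefficients: +, -, -, -
Number of sign changes: 1
Possible positive real roots: 1

For negative roots, examine f(-x) = -2x^3 - 4x^2 + 5x - 1:
Signs of coefficients: -, -, +, -
Number of sign changes: 2
Possible negative real roots: 2, 0

Positive roots: 1; Negative roots: 2 or 0


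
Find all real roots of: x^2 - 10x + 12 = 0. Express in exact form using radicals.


Using the quadratic formula: x = (-b ± sqrt(b^2 - 4ac)) / (2a)
Here a = 1, b = -10, c = 12
Discriminant = b^2 - 4ac = (-10)^2 - 4(1)(12) = 100 - 48 = 52
Since discriminant = 52 > 0, there are two real roots.
x = (10 ± 2*sqrt(13)) / 2
Simplifying: x = 5 ± sqrt(13)
Numerically: x ≈ 8.6056 or x ≈ 1.3944

x = 5 + sqrt(13) or x = 5 - sqrt(13)


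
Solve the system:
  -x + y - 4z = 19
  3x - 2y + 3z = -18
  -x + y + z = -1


Using Cramer's rule. Expand each determinant along the first row.
D  = (-1)*[(-2)*1 - 3*1] - 1*[3*1 - 3*(-1)] + (-4)*[3*1 - (-2)*(-1)]
  = (-1)*(-5) - 1*(6) + (-4)*(1) = -5
Dx = 19*[(-2)*1 - 3*1] - 1*[(-18)*1 - 3*(-1)] + (-4)*[(-18)*1 - (-2)*(-1)]
  = 19*(-5) - 1*(-15) + (-4)*(-20) = 0
Dy = (-1)*[(-18)*1 - 3*(-1)] - 19*[3*1 - 3*(-1)] + (-4)*[3*(-1) - (-18)*(-1)]
  = (-1)*(-15) - 19*(6) + (-4)*(-21) = -15
Dz = (-1)*[(-2)*(-1) - (-18)*1] - 1*[3*(-1) - (-18)*(-1)] + 19*[3*1 - (-2)*(-1)]
  = (-1)*(20) - 1*(-21) + 19*(1) = 20
x = Dx/D = 0/-5 = 0, y = Dy/D = -15/-5 = 3, z = Dz/D = 20/-5 = -4
Check eq1: (-1)(0) + (1)(3) + (-4)(-4) = 19 = 19 ✓
Check eq2: (3)(0) + (-2)(3) + (3)(-4) = -18 = -18 ✓
Check eq3: (-1)(0) + (1)(3) + (1)(-4) = -1 = -1 ✓

x = 0, y = 3, z = -4


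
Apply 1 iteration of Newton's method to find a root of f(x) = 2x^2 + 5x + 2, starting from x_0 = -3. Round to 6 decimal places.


Newton's method: x_(n+1) = x_n - f(x_n)/f'(x_n)
f(x) = 2x^2 + 5x + 2
f'(x) = 4x + 5

Iteration 1:
  f(-3.000000) = 5.000000
  f'(-3.000000) = -7.000000
  x_1 = -3.000000 - (5.000000)/(-7.000000) = -2.285714

x_1 = -2.285714


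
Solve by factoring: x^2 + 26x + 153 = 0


We need two numbers that multiply to 153 and add to 26.
Those numbers are 9 and 17 (since 9 * 17 = 153 and 9 + 17 = 26).
So x^2 + 26x + 153 = (x + 9)(x + 17) = 0
Setting each factor to zero: x = -9 or x = -17

x = -17, x = -9


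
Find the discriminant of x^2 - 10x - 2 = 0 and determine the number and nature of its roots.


For ax^2 + bx + c = 0, discriminant D = b^2 - 4ac
Here a = 1, b = -10, c = -2
D = (-10)^2 - 4(1)(-2) = 100 + 8 = 108

D = 108 > 0 but not a perfect square
The equation has 2 distinct real irrational roots.

Discriminant = 108, 2 distinct real irrational roots


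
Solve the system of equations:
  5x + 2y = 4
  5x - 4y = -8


Using Cramer's rule:
Determinant D = (5)(-4) - (5)(2) = -20 - 10 = -30
Dx = (4)(-4) - (-8)(2) = -16 + 16 = 0
Dy = (5)(-8) - (5)(4) = -40 - 20 = -60
x = Dx/D = 0/-30 = 0
y = Dy/D = -60/-30 = 2

x = 0, y = 2


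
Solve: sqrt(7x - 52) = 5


Square both sides: 7x - 52 = 5^2 = 25
7x = 25 + 52 = 77
x = 11
Check: sqrt(7*11 - 52) = sqrt(25) = 5 ✓

x = 11


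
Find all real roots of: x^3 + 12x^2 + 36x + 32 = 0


Let p(x) = x^3 + 12x^2 + 36x + 32. By the rational root theorem (leading coefficient 1), any rational root is an integer divisor of 32: try ±1, ±2, ... in turn.
Test x = 1: value = 81 ≠ 0.
Test x = -1: value = 7 ≠ 0.
Test x = 2: value = 160 ≠ 0.
Test x = -2: value = 0 ✓, so (x + 2) is a factor.
Synthetic division by (x + 2): bring down 1; 1(-2) + 12 = 10; 10(-2) + 36 = 16; 16(-2) + 32 = 0 → quotient x^2 + 10x + 16, remainder 0.
Solve the quadratic x^2 + 10x + 16 = 0: discriminant = 10^2 - 4(1)(16) = 100 - 64 = 36.
sqrt(36) = 6, so x = (-10 ± 6)/2: x = -2 or x = -8.

x = -8, x = -2 (multiplicity 2)


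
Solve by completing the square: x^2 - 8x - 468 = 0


Start: x^2 - 8x - 468 = 0
Move constant: x^2 - 8x = 468
Half of -8 is -4, squared is 16
Add 16 to both sides: x^2 - 8x + 16 = 484
(x - 4)^2 = 484
x - 4 = ±22
x = 4 + 22 = 26 or x = 4 - 22 = -18

x = -18, x = 26


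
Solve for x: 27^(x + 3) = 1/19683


Express both sides with the same base.
1/19683 = 27^(-3)
Since the bases match, equate exponents: x + 3 = -3
So x = -3 - (3) = -6

x = -6


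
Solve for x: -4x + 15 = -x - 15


Starting with: -4x + 15 = -x - 15
Move all x terms to left: (-4 + 1)x = -15 - 15
Simplify: -3x = -30
Divide both sides by -3: x = 10

x = 10


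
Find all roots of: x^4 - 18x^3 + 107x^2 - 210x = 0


The constant term is 0, so x = 0 is a root. Factor out x:
  x^3 - 18x^2 + 107x - 210 = 0
Let p(x) = x^3 - 18x^2 + 107x - 210. By the rational root theorem (leading coefficient 1), any rational root is an integer divisor of 210: try ±1, ±2, ... in turn.
Test x = 1: value = -120 ≠ 0.
Test x = -1: value = -336 ≠ 0.
Test x = 2: value = -60 ≠ 0.
Test x = -2: value = -504 ≠ 0.
Test x = 3: value = -24 ≠ 0.
Test x = -3: value = -720 ≠ 0.
Test x = 5: value = 0 ✓, so (x - 5) is a factor.
Synthetic division by (x - 5): bring down 1; 1(5) - 18 = -13; (-13)(5) + 107 = 42; 42(5) - 210 = 0 → quotient x^2 - 13x + 42, remainder 0.
Solve the quadratic x^2 - 13x + 42 = 0: discriminant = (-13)^2 - 4(1)(42) = 169 - 168 = 1.
sqrt(1) = 1, so x = (13 ± 1)/2: x = 7 or x = 6.
Collecting all roots found:

x = 0, x = 5, x = 6, x = 7


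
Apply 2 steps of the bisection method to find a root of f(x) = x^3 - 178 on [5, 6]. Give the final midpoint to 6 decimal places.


f(x) = x^3 - 178
f(5) = -53 < 0
f(6) = 38 > 0

Step 1: midpoint = (5.000000 + 6.000000)/2 = 5.500000
  f(5.500000) = -11.625000
  f(mid) < 0, so root is in [5.500000, 6.000000]

Step 2: midpoint = (5.500000 + 6.000000)/2 = 5.750000
  f(5.750000) = 12.109375
  f(mid) > 0, so root is in [5.500000, 5.750000]

midpoint = 5.750000


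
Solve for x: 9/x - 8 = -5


Subtract -8 from both sides: 9/x = 3
Multiply both sides by x: 9 = 3 * x
Divide by 3: x = 3

x = 3


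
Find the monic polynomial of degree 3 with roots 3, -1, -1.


A monic polynomial with roots 3, -1, -1 is:
p(x) = (x - 3)(x + 1)(x + 1)
After multiplying by (x - 3): x - 3
After multiplying by (x + 1): x^2 - 2x - 3
After multiplying by (x + 1): x^3 - x^2 - 5x - 3

x^3 - x^2 - 5x - 3


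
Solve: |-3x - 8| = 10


An absolute value equation |expr| = 10 gives two cases:
Case 1: -3x - 8 = 10
  -3x = 18, so x = -6
Case 2: -3x - 8 = -10
  -3x = -2, so x = 2/3

x = -6, x = 2/3


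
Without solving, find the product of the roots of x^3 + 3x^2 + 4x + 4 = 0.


By Vieta's formulas for x^3 + bx^2 + cx + d = 0:
  r1 + r2 + r3 = -b/a = -3
  r1*r2 + r1*r3 + r2*r3 = c/a = 4
  r1*r2*r3 = -d/a = -4


Product = -4


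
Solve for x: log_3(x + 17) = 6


Convert to exponential form: x + 17 = 3^6 = 729
x = 729 - 17 = 712
Check: log_3(712 + 17) = log_3(729) = log_3(729) = 6 ✓

x = 712


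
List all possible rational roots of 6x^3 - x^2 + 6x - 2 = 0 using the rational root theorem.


Rational root theorem: possible roots are ±p/q where:
  p divides the constant term (-2): p ∈ {1, 2}
  q divides the leading coefficient (6): q ∈ {1, 2, 3, 6}

All possible rational roots: -2, -1, -2/3, -1/2, -1/3, -1/6, 1/6, 1/3, 1/2, 2/3, 1, 2

-2, -1, -2/3, -1/2, -1/3, -1/6, 1/6, 1/3, 1/2, 2/3, 1, 2


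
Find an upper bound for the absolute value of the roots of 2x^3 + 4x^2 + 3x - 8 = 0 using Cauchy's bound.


Cauchy's bound: all roots r satisfy |r| <= 1 + max(|a_i/a_n|) for i = 0,...,n-1
where a_n is the leading coefficient.

Coefficients: [2, 4, 3, -8]
Leading coefficient a_n = 2
Ratios |a_i/a_n|: 2, 3/2, 4
Maximum ratio: 4
Cauchy's bound: |r| <= 1 + 4 = 5

Upper bound = 5


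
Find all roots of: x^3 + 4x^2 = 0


The lowest-degree term is x^2, so x = 0 is a root with multiplicity 2. Factor out x^2:
  x + 4 = 0
Linear factor x + 4 = 0 gives x = -4.
Collecting all roots found:

x = -4, x = 0 (multiplicity 2)


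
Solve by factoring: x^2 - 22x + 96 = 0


We need two numbers that multiply to 96 and add to -22.
Those numbers are -6 and -16 (since (-6) * (-16) = 96 and (-6) + (-16) = -22).
So x^2 - 22x + 96 = (x - 6)(x - 16) = 0
Setting each factor to zero: x = 6 or x = 16

x = 6, x = 16


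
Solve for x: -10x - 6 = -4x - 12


Starting with: -10x - 6 = -4x - 12
Move all x terms to left: (-10 + 4)x = -12 + 6
Simplify: -6x = -6
Divide both sides by -6: x = 1

x = 1


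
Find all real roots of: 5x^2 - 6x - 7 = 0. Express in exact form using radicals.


Using the quadratic formula: x = (-b ± sqrt(b^2 - 4ac)) / (2a)
Here a = 5, b = -6, c = -7
Discriminant = b^2 - 4ac = (-6)^2 - 4(5)(-7) = 36 + 140 = 176
Since discriminant = 176 > 0, there are two real roots.
x = (6 ± 4*sqrt(11)) / 10
Simplifying: x = (3 ± 2*sqrt(11)) / 5
Numerically: x ≈ 1.9266 or x ≈ -0.7266

x = (3 + 2*sqrt(11)) / 5 or x = (3 - 2*sqrt(11)) / 5


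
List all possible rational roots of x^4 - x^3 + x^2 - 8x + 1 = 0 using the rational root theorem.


Rational root theorem: possible roots are ±p/q where:
  p divides the constant term (1): p ∈ {1}
  q divides the leading coefficient (1): q ∈ {1}

All possible rational roots: -1, 1

-1, 1


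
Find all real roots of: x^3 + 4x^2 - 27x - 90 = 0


Let p(x) = x^3 + 4x^2 - 27x - 90. By the rational root theorem (leading coefficient 1), any rational root is an integer divisor of 90: try ±1, ±2, ... in turn.
Test x = 1: value = -112 ≠ 0.
Test x = -1: value = -60 ≠ 0.
Test x = 2: value = -120 ≠ 0.
Test x = -2: value = -28 ≠ 0.
Test x = 3: value = -108 ≠ 0.
Test x = -3: value = 0 ✓, so (x + 3) is a factor.
Synthetic division by (x + 3): bring down 1; 1(-3) + 4 = 1; 1(-3) - 27 = -30; (-30)(-3) - 90 = 0 → quotient x^2 + x - 30, remainder 0.
Solve the quadratic x^2 + x - 30 = 0: discriminant = 1^2 - 4(1)(-30) = 1 + 120 = 121.
sqrt(121) = 11, so x = (-1 ± 11)/2: x = 5 or x = -6.

x = -6, x = -3, x = 5


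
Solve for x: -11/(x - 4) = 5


Multiply both sides by (x - 4): -11 = 5(x - 4)
Distribute: -11 = 5x - 20
5x = -11 + 20 = 9
x = 9/5

x = 9/5


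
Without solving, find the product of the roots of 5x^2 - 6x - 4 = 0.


By Vieta's formulas for ax^2 + bx + c = 0:
  Sum of roots = -b/a
  Product of roots = c/a

Here a = 5, b = -6, c = -4
Sum = -(-6)/5 = 6/5
Product = -4/5 = -4/5

Product = -4/5


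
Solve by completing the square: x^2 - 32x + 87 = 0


Start: x^2 - 32x + 87 = 0
Move constant: x^2 - 32x = -87
Half of -32 is -16, squared is 256
Add 256 to both sides: x^2 - 32x + 256 = 169
(x - 16)^2 = 169
x - 16 = ±13
x = 16 + 13 = 29 or x = 16 - 13 = 3

x = 3, x = 29


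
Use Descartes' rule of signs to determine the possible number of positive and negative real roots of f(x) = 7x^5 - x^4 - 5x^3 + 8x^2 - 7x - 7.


Descartes' rule of signs:

For positive roots, count sign changes in f(x) = 7x^5 - x^4 - 5x^3 + 8x^2 - 7x - 7:
Signs of coefficients: +, -, -, +, -, -
Number of sign changes: 3
Possible positive real roots: 3, 1

For negative roots, examine f(-x) = -7x^5 - x^4 + 5x^3 + 8x^2 + 7x - 7:
Signs of coefficients: -, -, +, +, +, -
Number of sign changes: 2
Possible negative real roots: 2, 0

Positive roots: 3 or 1; Negative roots: 2 or 0


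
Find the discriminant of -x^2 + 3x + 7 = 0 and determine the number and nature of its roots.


For ax^2 + bx + c = 0, discriminant D = b^2 - 4ac
Here a = -1, b = 3, c = 7
D = (3)^2 - 4(-1)(7) = 9 + 28 = 37

D = 37 > 0 but not a perfect square
The equation has 2 distinct real irrational roots.

Discriminant = 37, 2 distinct real irrational roots


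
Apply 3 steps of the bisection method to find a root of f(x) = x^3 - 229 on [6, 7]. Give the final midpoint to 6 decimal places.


f(x) = x^3 - 229
f(6) = -13 < 0
f(7) = 114 > 0

Step 1: midpoint = (6.000000 + 7.000000)/2 = 6.500000
  f(6.500000) = 45.625000
  f(mid) > 0, so root is in [6.000000, 6.500000]

Step 2: midpoint = (6.000000 + 6.500000)/2 = 6.250000
  f(6.250000) = 15.140625
  f(mid) > 0, so root is in [6.000000, 6.250000]

Step 3: midpoint = (6.000000 + 6.250000)/2 = 6.125000
  f(6.125000) = 0.783203
  f(mid) > 0, so root is in [6.000000, 6.125000]

midpoint = 6.125000


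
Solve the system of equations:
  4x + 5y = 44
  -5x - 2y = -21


Using Cramer's rule:
Determinant D = (4)(-2) - (-5)(5) = -8 + 25 = 17
Dx = (44)(-2) - (-21)(5) = -88 + 105 = 17
Dy = (4)(-21) - (-5)(44) = -84 + 220 = 136
x = Dx/D = 17/17 = 1
y = Dy/D = 136/17 = 8

x = 1, y = 8


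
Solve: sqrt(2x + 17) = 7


Square both sides: 2x + 17 = 7^2 = 49
2x = 49 - 17 = 32
x = 16
Check: sqrt(2*16 + 17) = sqrt(49) = 7 ✓

x = 16


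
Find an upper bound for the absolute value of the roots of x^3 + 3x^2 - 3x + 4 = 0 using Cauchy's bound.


Cauchy's bound: all roots r satisfy |r| <= 1 + max(|a_i/a_n|) for i = 0,...,n-1
where a_n is the leading coefficient.

Coefficients: [1, 3, -3, 4]
Leading coefficient a_n = 1
Ratios |a_i/a_n|: 3, 3, 4
Maximum ratio: 4
Cauchy's bound: |r| <= 1 + 4 = 5

Upper bound = 5


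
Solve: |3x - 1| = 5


An absolute value equation |expr| = 5 gives two cases:
Case 1: 3x - 1 = 5
  3x = 6, so x = 2
Case 2: 3x - 1 = -5
  3x = -4, so x = -4/3

x = -4/3, x = 2


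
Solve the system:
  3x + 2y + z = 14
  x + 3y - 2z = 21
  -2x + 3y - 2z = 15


Using Cramer's rule. Expand each determinant along the first row.
D  = 3*[3*(-2) - (-2)*3] - 2*[1*(-2) - (-2)*(-2)] + 1*[1*3 - 3*(-2)]
  = 3*(0) - 2*(-6) + 1*(9) = 21
Dx = 14*[3*(-2) - (-2)*3] - 2*[21*(-2) - (-2)*15] + 1*[21*3 - 3*15]
  = 14*(0) - 2*(-12) + 1*(18) = 42
Dy = 3*[21*(-2) - (-2)*15] - 14*[1*(-2) - (-2)*(-2)] + 1*[1*15 - 21*(-2)]
  = 3*(-12) - 14*(-6) + 1*(57) = 105
Dz = 3*[3*15 - 21*3] - 2*[1*15 - 21*(-2)] + 14*[1*3 - 3*(-2)]
  = 3*(-18) - 2*(57) + 14*(9) = -42
x = Dx/D = 42/21 = 2, y = Dy/D = 105/21 = 5, z = Dz/D = -42/21 = -2
Check eq1: (3)(2) + (2)(5) + (1)(-2) = 14 = 14 ✓
Check eq2: (1)(2) + (3)(5) + (-2)(-2) = 21 = 21 ✓
Check eq3: (-2)(2) + (3)(5) + (-2)(-2) = 15 = 15 ✓

x = 2, y = 5, z = -2


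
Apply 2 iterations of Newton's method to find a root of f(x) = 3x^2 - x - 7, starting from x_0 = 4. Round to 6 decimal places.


Newton's method: x_(n+1) = x_n - f(x_n)/f'(x_n)
f(x) = 3x^2 - x - 7
f'(x) = 6x - 1

Iteration 1:
  f(4.000000) = 37.000000
  f'(4.000000) = 23.000000
  x_1 = 4.000000 - (37.000000)/(23.000000) = 2.391304

Iteration 2:
  f(2.391304) = 7.763705
  f'(2.391304) = 13.347826
  x_2 = 2.391304 - (7.763705)/(13.347826) = 1.809659

x_2 = 1.809659


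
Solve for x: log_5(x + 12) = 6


Convert to exponential form: x + 12 = 5^6 = 15625
x = 15625 - 12 = 15613
Check: log_5(15613 + 12) = log_5(15625) = log_5(15625) = 6 ✓

x = 15613


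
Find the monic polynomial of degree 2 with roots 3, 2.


A monic polynomial with roots 3, 2 is:
p(x) = (x - 3)(x - 2)
After multiplying by (x - 3): x - 3
After multiplying by (x - 2): x^2 - 5x + 6

x^2 - 5x + 6


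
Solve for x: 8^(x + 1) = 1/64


Express both sides with the same base.
1/64 = 8^(-2)
Since the bases match, equate exponents: x + 1 = -2
So x = -2 - (1) = -3

x = -3


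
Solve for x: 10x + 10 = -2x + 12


Starting with: 10x + 10 = -2x + 12
Move all x terms to left: (10 + 2)x = 12 - 10
Simplify: 12x = 2
Divide both sides by 12: x = 1/6

x = 1/6


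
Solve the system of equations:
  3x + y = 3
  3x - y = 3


Using Cramer's rule:
Determinant D = (3)(-1) - (3)(1) = -3 - 3 = -6
Dx = (3)(-1) - (3)(1) = -3 - 3 = -6
Dy = (3)(3) - (3)(3) = 9 - 9 = 0
x = Dx/D = -6/-6 = 1
y = Dy/D = 0/-6 = 0

x = 1, y = 0


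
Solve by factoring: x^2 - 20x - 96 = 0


We need two numbers that multiply to -96 and add to -20.
Those numbers are 4 and -24 (since 4 * (-24) = -96 and 4 + (-24) = -20).
So x^2 - 20x - 96 = (x + 4)(x - 24) = 0
Setting each factor to zero: x = -4 or x = 24

x = -4, x = 24


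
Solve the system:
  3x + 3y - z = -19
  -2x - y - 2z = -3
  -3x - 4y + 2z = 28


Using Cramer's rule. Expand each determinant along the first row.
D  = 3*[(-1)*2 - (-2)*(-4)] - 3*[(-2)*2 - (-2)*(-3)] + (-1)*[(-2)*(-4) - (-1)*(-3)]
  = 3*(-10) - 3*(-10) + (-1)*(5) = -5
Dx = (-19)*[(-1)*2 - (-2)*(-4)] - 3*[(-3)*2 - (-2)*28] + (-1)*[(-3)*(-4) - (-1)*28]
  = (-19)*(-10) - 3*(50) + (-1)*(40) = 0
Dy = 3*[(-3)*2 - (-2)*28] - (-19)*[(-2)*2 - (-2)*(-3)] + (-1)*[(-2)*28 - (-3)*(-3)]
  = 3*(50) - (-19)*(-10) + (-1)*(-65) = 25
Dz = 3*[(-1)*28 - (-3)*(-4)] - 3*[(-2)*28 - (-3)*(-3)] + (-19)*[(-2)*(-4) - (-1)*(-3)]
  = 3*(-40) - 3*(-65) + (-19)*(5) = -20
x = Dx/D = 0/-5 = 0, y = Dy/D = 25/-5 = -5, z = Dz/D = -20/-5 = 4
Check eq1: (3)(0) + (3)(-5) + (-1)(4) = -19 = -19 ✓
Check eq2: (-2)(0) + (-1)(-5) + (-2)(4) = -3 = -3 ✓
Check eq3: (-3)(0) + (-4)(-5) + (2)(4) = 28 = 28 ✓

x = 0, y = -5, z = 4


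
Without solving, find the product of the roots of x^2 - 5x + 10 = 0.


By Vieta's formulas for ax^2 + bx + c = 0:
  Sum of roots = -b/a
  Product of roots = c/a

Here a = 1, b = -5, c = 10
Sum = -(-5)/1 = 5
Product = 10/1 = 10

Product = 10


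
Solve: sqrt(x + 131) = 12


Square both sides: x + 131 = 12^2 = 144
x = 144 - 131 = 13
x = 13
Check: sqrt(1*13 + 131) = sqrt(144) = 12 ✓

x = 13


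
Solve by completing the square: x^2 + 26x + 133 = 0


Start: x^2 + 26x + 133 = 0
Move constant: x^2 + 26x = -133
Half of 26 is 13, squared is 169
Add 169 to both sides: x^2 + 26x + 169 = 36
(x + 13)^2 = 36
x + 13 = ±6
x = -13 + 6 = -7 or x = -13 - 6 = -19

x = -19, x = -7


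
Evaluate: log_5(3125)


We need the exponent such that 5^? = 3125
5^5 = 3125
Therefore log_5(3125) = 5

5


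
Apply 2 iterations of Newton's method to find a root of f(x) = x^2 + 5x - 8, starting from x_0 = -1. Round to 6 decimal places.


Newton's method: x_(n+1) = x_n - f(x_n)/f'(x_n)
f(x) = x^2 + 5x - 8
f'(x) = 2x + 5

Iteration 1:
  f(-1.000000) = -12.000000
  f'(-1.000000) = 3.000000
  x_1 = -1.000000 - (-12.000000)/(3.000000) = 3.000000

Iteration 2:
  f(3.000000) = 16.000000
  f'(3.000000) = 11.000000
  x_2 = 3.000000 - (16.000000)/(11.000000) = 1.545455

x_2 = 1.545455


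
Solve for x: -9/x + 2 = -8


Subtract 2 from both sides: -9/x = -10
Multiply both sides by x: -9 = -10 * x
Divide by -10: x = 9/10

x = 9/10


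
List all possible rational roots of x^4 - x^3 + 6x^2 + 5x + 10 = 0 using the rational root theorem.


Rational root theorem: possible roots are ±p/q where:
  p divides the constant term (10): p ∈ {1, 2, 5, 10}
  q divides the leading coefficient (1): q ∈ {1}

All possible rational roots: -10, -5, -2, -1, 1, 2, 5, 10

-10, -5, -2, -1, 1, 2, 5, 10


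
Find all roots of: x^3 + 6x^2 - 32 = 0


Let p(x) = x^3 + 6x^2 - 32. By the rational root theorem (leading coefficient 1), any rational root is an integer divisor of 32: try ±1, ±2, ... in turn.
Test x = 1: value = -25 ≠ 0.
Test x = -1: value = -27 ≠ 0.
Test x = 2: value = 0 ✓, so (x - 2) is a factor.
Synthetic division by (x - 2): bring down 1; 1(2) + 6 = 8; 8(2) + 0 = 16; 16(2) - 32 = 0 → quotient x^2 + 8x + 16, remainder 0.
Solve the quadratic x^2 + 8x + 16 = 0: discriminant = 8^2 - 4(1)(16) = 64 - 64 = 0.
Discriminant = 0, so a double root: x = -8/2 = -4.
Collecting all roots found:

x = -4 (multiplicity 2), x = 2


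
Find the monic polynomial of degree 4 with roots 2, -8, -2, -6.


A monic polynomial with roots 2, -8, -2, -6 is:
p(x) = (x - 2)(x + 8)(x + 2)(x + 6)
After multiplying by (x - 2): x - 2
After multiplying by (x + 8): x^2 + 6x - 16
After multiplying by (x + 2): x^3 + 8x^2 - 4x - 32
After multiplying by (x + 6): x^4 + 14x^3 + 44x^2 - 56x - 192

x^4 + 14x^3 + 44x^2 - 56x - 192


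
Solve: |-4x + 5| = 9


An absolute value equation |expr| = 9 gives two cases:
Case 1: -4x + 5 = 9
  -4x = 4, so x = -1
Case 2: -4x + 5 = -9
  -4x = -14, so x = 7/2

x = -1, x = 7/2


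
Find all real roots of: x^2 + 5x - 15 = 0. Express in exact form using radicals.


Using the quadratic formula: x = (-b ± sqrt(b^2 - 4ac)) / (2a)
Here a = 1, b = 5, c = -15
Discriminant = b^2 - 4ac = 5^2 - 4(1)(-15) = 25 + 60 = 85
Since discriminant = 85 > 0, there are two real roots.
x = (-5 ± sqrt(85)) / 2
Numerically: x ≈ 2.1098 or x ≈ -7.1098

x = (-5 + sqrt(85)) / 2 or x = (-5 - sqrt(85)) / 2


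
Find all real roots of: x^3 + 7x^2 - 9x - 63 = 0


Let p(x) = x^3 + 7x^2 - 9x - 63. By the rational root theorem (leading coefficient 1), any rational root is an integer divisor of 63: try ±1, ±2, ... in turn.
Test x = 1: value = -64 ≠ 0.
Test x = -1: value = -48 ≠ 0.
Test x = 3: value = 0 ✓, so (x - 3) is a factor.
Synthetic division by (x - 3): bring down 1; 1(3) + 7 = 10; 10(3) - 9 = 21; 21(3) - 63 = 0 → quotient x^2 + 10x + 21, remainder 0.
Solve the quadratic x^2 + 10x + 21 = 0: discriminant = 10^2 - 4(1)(21) = 100 - 84 = 16.
sqrt(16) = 4, so x = (-10 ± 4)/2: x = -3 or x = -7.

x = -7, x = -3, x = 3


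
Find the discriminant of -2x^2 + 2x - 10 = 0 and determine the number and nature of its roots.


For ax^2 + bx + c = 0, discriminant D = b^2 - 4ac
Here a = -2, b = 2, c = -10
D = (2)^2 - 4(-2)(-10) = 4 - 80 = -76

D = -76 < 0
The equation has no real roots (2 complex conjugate roots).

Discriminant = -76, no real roots (2 complex conjugate roots)


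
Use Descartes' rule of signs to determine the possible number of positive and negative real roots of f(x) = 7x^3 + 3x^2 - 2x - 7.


Descartes' rule of signs:

For positive roots, count sign changes in f(x) = 7x^3 + 3x^2 - 2x - 7:
Signs of coefficients: +, +, -, -
Number of sign changes: 1
Possible positive real roots: 1

For negative roots, examine f(-x) = -7x^3 + 3x^2 + 2x - 7:
Signs of coefficients: -, +, +, -
Number of sign changes: 2
Possible negative real roots: 2, 0

Positive roots: 1; Negative roots: 2 or 0


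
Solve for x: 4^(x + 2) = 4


Express both sides with the same base.
4 = 4^1
Since the bases match, equate exponents: x + 2 = 1
So x = 1 - (2) = -1

x = -1


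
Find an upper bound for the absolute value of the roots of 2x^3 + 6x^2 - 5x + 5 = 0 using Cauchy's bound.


Cauchy's bound: all roots r satisfy |r| <= 1 + max(|a_i/a_n|) for i = 0,...,n-1
where a_n is the leading coefficient.

Coefficients: [2, 6, -5, 5]
Leading coefficient a_n = 2
Ratios |a_i/a_n|: 3, 5/2, 5/2
Maximum ratio: 3
Cauchy's bound: |r| <= 1 + 3 = 4

Upper bound = 4


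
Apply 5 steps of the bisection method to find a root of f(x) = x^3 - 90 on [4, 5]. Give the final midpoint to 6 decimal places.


f(x) = x^3 - 90
f(4) = -26 < 0
f(5) = 35 > 0

Step 1: midpoint = (4.000000 + 5.000000)/2 = 4.500000
  f(4.500000) = 1.125000
  f(mid) > 0, so root is in [4.000000, 4.500000]

Step 2: midpoint = (4.000000 + 4.500000)/2 = 4.250000
  f(4.250000) = -13.234375
  f(mid) < 0, so root is in [4.250000, 4.500000]

Step 3: midpoint = (4.250000 + 4.500000)/2 = 4.375000
  f(4.375000) = -6.259766
  f(mid) < 0, so root is in [4.375000, 4.500000]

Step 4: midpoint = (4.375000 + 4.500000)/2 = 4.437500
  f(4.437500) = -2.619385
  f(mid) < 0, so root is in [4.437500, 4.500000]

Step 5: midpoint = (4.437500 + 4.500000)/2 = 4.468750
  f(4.468750) = -0.760284
  f(mid) < 0, so root is in [4.468750, 4.500000]

midpoint = 4.468750


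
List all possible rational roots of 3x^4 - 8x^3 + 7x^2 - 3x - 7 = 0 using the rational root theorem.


Rational root theorem: possible roots are ±p/q where:
  p divides the constant term (-7): p ∈ {1, 7}
  q divides the leading coefficient (3): q ∈ {1, 3}

All possible rational roots: -7, -7/3, -1, -1/3, 1/3, 1, 7/3, 7

-7, -7/3, -1, -1/3, 1/3, 1, 7/3, 7


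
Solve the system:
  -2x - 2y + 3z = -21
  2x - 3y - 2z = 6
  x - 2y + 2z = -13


Using Cramer's rule. Expand each determinant along the first row.
D  = (-2)*[(-3)*2 - (-2)*(-2)] - (-2)*[2*2 - (-2)*1] + 3*[2*(-2) - (-3)*1]
  = (-2)*(-10) - (-2)*(6) + 3*(-1) = 29
Dx = (-21)*[(-3)*2 - (-2)*(-2)] - (-2)*[6*2 - (-2)*(-13)] + 3*[6*(-2) - (-3)*(-13)]
  = (-21)*(-10) - (-2)*(-14) + 3*(-51) = 29
Dy = (-2)*[6*2 - (-2)*(-13)] - (-21)*[2*2 - (-2)*1] + 3*[2*(-13) - 6*1]
  = (-2)*(-14) - (-21)*(6) + 3*(-32) = 58
Dz = (-2)*[(-3)*(-13) - 6*(-2)] - (-2)*[2*(-13) - 6*1] + (-21)*[2*(-2) - (-3)*1]
  = (-2)*(51) - (-2)*(-32) + (-21)*(-1) = -145
x = Dx/D = 29/29 = 1, y = Dy/D = 58/29 = 2, z = Dz/D = -145/29 = -5
Check eq1: (-2)(1) + (-2)(2) + (3)(-5) = -21 = -21 ✓
Check eq2: (2)(1) + (-3)(2) + (-2)(-5) = 6 = 6 ✓
Check eq3: (1)(1) + (-2)(2) + (2)(-5) = -13 = -13 ✓

x = 1, y = 2, z = -5


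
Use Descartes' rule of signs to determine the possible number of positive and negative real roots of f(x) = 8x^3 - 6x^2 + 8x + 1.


Descartes' rule of signs:

For positive roots, count sign changes in f(x) = 8x^3 - 6x^2 + 8x + 1:
Signs of coefficients: +, -, +, +
Number of sign changes: 2
Possible positive real roots: 2, 0

For negative roots, examine f(-x) = -8x^3 - 6x^2 - 8x + 1:
Signs of coefficients: -, -, -, +
Number of sign changes: 1
Possible negative real roots: 1

Positive roots: 2 or 0; Negative roots: 1


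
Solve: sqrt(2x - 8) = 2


Square both sides: 2x - 8 = 2^2 = 4
2x = 4 + 8 = 12
x = 6
Check: sqrt(2*6 - 8) = sqrt(4) = 2 ✓

x = 6


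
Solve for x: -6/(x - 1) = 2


Multiply both sides by (x - 1): -6 = 2(x - 1)
Distribute: -6 = 2x - 2
2x = -6 + 2 = -4
x = -2

x = -2


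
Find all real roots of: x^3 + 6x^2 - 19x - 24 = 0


Let p(x) = x^3 + 6x^2 - 19x - 24. By the rational root theorem (leading coefficient 1), any rational root is an integer divisor of 24: try ±1, ±2, ... in turn.
Test x = 1: value = -36 ≠ 0.
Test x = -1: value = 0 ✓, so (x + 1) is a factor.
Synthetic division by (x + 1): bring down 1; 1(-1) + 6 = 5; 5(-1) - 19 = -24; (-24)(-1) - 24 = 0 → quotient x^2 + 5x - 24, remainder 0.
Solve the quadratic x^2 + 5x - 24 = 0: discriminant = 5^2 - 4(1)(-24) = 25 + 96 = 121.
sqrt(121) = 11, so x = (-5 ± 11)/2: x = 3 or x = -8.

x = -8, x = -1, x = 3


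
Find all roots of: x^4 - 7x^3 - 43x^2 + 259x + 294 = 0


Let p(x) = x^4 - 7x^3 - 43x^2 + 259x + 294. By the rational root theorem (leading coefficient 1), any rational root is an integer divisor of 294: try ±1, ±2, ... in turn.
Test x = 1: value = 504 ≠ 0.
Test x = -1: value = 0 ✓, so (x + 1) is a factor.
Synthetic division by (x + 1): bring down 1; 1(-1) - 7 = -8; (-8)(-1) - 43 = -35; (-35)(-1) + 259 = 294; 294(-1) + 294 = 0 → quotient x^3 - 8x^2 - 35x + 294, remainder 0.
Continue with the quotient x^3 - 8x^2 - 35x + 294 (candidates must divide 294; re-test x = -1 first in case it repeats).
Test x = -1: value = 320 ≠ 0.
Test x = 2: value = 200 ≠ 0.
Test x = -2: value = 324 ≠ 0.
Test x = 3: value = 144 ≠ 0.
Test x = -3: value = 300 ≠ 0.
Test x = 6: value = 12 ≠ 0.
Test x = -6: value = 0 ✓, so (x + 6) is a factor.
Synthetic division by (x + 6): bring down 1; 1(-6) - 8 = -14; (-14)(-6) - 35 = 49; 49(-6) + 294 = 0 → quotient x^2 - 14x + 49, remainder 0.
Solve the quadratic x^2 - 14x + 49 = 0: discriminant = (-14)^2 - 4(1)(49) = 196 - 196 = 0.
Discriminant = 0, so a double root: x = 14/2 = 7.
Collecting all roots found:

x = -6, x = -1, x = 7 (multiplicity 2)


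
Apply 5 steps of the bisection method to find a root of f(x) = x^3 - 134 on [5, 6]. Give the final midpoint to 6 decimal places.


f(x) = x^3 - 134
f(5) = -9 < 0
f(6) = 82 > 0

Step 1: midpoint = (5.000000 + 6.000000)/2 = 5.500000
  f(5.500000) = 32.375000
  f(mid) > 0, so root is in [5.000000, 5.500000]

Step 2: midpoint = (5.000000 + 5.500000)/2 = 5.250000
  f(5.250000) = 10.703125
  f(mid) > 0, so root is in [5.000000, 5.250000]

Step 3: midpoint = (5.000000 + 5.250000)/2 = 5.125000
  f(5.125000) = 0.611328
  f(mid) > 0, so root is in [5.000000, 5.125000]

Step 4: midpoint = (5.000000 + 5.125000)/2 = 5.062500
  f(5.062500) = -4.253662
  f(mid) < 0, so root is in [5.062500, 5.125000]

Step 5: midpoint = (5.062500 + 5.125000)/2 = 5.093750
  f(5.093750) = -1.836090
  f(mid) < 0, so root is in [5.093750, 5.125000]

midpoint = 5.093750


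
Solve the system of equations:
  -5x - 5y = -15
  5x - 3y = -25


Using Cramer's rule:
Determinant D = (-5)(-3) - (5)(-5) = 15 + 25 = 40
Dx = (-15)(-3) - (-25)(-5) = 45 - 125 = -80
Dy = (-5)(-25) - (5)(-15) = 125 + 75 = 200
x = Dx/D = -80/40 = -2
y = Dy/D = 200/40 = 5

x = -2, y = 5


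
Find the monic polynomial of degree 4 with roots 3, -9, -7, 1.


A monic polynomial with roots 3, -9, -7, 1 is:
p(x) = (x - 3)(x + 9)(x + 7)(x - 1)
After multiplying by (x - 3): x - 3
After multiplying by (x + 9): x^2 + 6x - 27
After multiplying by (x + 7): x^3 + 13x^2 + 15x - 189
After multiplying by (x - 1): x^4 + 12x^3 + 2x^2 - 204x + 189

x^4 + 12x^3 + 2x^2 - 204x + 189


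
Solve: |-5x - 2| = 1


An absolute value equation |expr| = 1 gives two cases:
Case 1: -5x - 2 = 1
  -5x = 3, so x = -3/5
Case 2: -5x - 2 = -1
  -5x = 1, so x = -1/5

x = -3/5, x = -1/5


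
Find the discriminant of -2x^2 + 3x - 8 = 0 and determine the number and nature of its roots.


For ax^2 + bx + c = 0, discriminant D = b^2 - 4ac
Here a = -2, b = 3, c = -8
D = (3)^2 - 4(-2)(-8) = 9 - 64 = -55

D = -55 < 0
The equation has no real roots (2 complex conjugate roots).

Discriminant = -55, no real roots (2 complex conjugate roots)


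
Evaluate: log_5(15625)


We need the exponent such that 5^? = 15625
5^6 = 15625
Therefore log_5(15625) = 6

6


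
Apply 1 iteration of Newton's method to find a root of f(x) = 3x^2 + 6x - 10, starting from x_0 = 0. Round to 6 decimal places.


Newton's method: x_(n+1) = x_n - f(x_n)/f'(x_n)
f(x) = 3x^2 + 6x - 10
f'(x) = 6x + 6

Iteration 1:
  f(0.000000) = -10.000000
  f'(0.000000) = 6.000000
  x_1 = 0.000000 - (-10.000000)/(6.000000) = 1.666667

x_1 = 1.666667


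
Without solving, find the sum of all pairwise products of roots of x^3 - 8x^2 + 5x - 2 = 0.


By Vieta's formulas for x^3 + bx^2 + cx + d = 0:
  r1 + r2 + r3 = -b/a = 8
  r1*r2 + r1*r3 + r2*r3 = c/a = 5
  r1*r2*r3 = -d/a = 2


Sum of pairwise products = 5


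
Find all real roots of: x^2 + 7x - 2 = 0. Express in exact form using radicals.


Using the quadratic formula: x = (-b ± sqrt(b^2 - 4ac)) / (2a)
Here a = 1, b = 7, c = -2
Discriminant = b^2 - 4ac = 7^2 - 4(1)(-2) = 49 + 8 = 57
Since discriminant = 57 > 0, there are two real roots.
x = (-7 ± sqrt(57)) / 2
Numerically: x ≈ 0.2749 or x ≈ -7.2749

x = (-7 + sqrt(57)) / 2 or x = (-7 - sqrt(57)) / 2


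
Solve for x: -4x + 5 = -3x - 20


Starting with: -4x + 5 = -3x - 20
Move all x terms to left: (-4 + 3)x = -20 - 5
Simplify: -x = -25
Divide both sides by -1: x = 25

x = 25


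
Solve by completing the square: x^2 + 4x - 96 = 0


Start: x^2 + 4x - 96 = 0
Move constant: x^2 + 4x = 96
Half of 4 is 2, squared is 4
Add 4 to both sides: x^2 + 4x + 4 = 100
(x + 2)^2 = 100
x + 2 = ±10
x = -2 + 10 = 8 or x = -2 - 10 = -12

x = -12, x = 8


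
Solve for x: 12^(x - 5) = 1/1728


Express both sides with the same base.
1/1728 = 12^(-3)
Since the bases match, equate exponents: x - 5 = -3
So x = -3 - (-5) = 2

x = 2


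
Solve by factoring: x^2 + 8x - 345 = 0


We need two numbers that multiply to -345 and add to 8.
Those numbers are 23 and -15 (since 23 * (-15) = -345 and 23 + (-15) = 8).
So x^2 + 8x - 345 = (x + 23)(x - 15) = 0
Setting each factor to zero: x = -23 or x = 15

x = -23, x = 15


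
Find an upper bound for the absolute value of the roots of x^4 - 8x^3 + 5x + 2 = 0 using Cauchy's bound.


Cauchy's bound: all roots r satisfy |r| <= 1 + max(|a_i/a_n|) for i = 0,...,n-1
where a_n is the leading coefficient.

Coefficients: [1, -8, 0, 5, 2]
Leading coefficient a_n = 1
Ratios |a_i/a_n|: 8, 0, 5, 2
Maximum ratio: 8
Cauchy's bound: |r| <= 1 + 8 = 9

Upper bound = 9


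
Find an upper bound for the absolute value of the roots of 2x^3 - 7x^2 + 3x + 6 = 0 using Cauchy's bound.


Cauchy's bound: all roots r satisfy |r| <= 1 + max(|a_i/a_n|) for i = 0,...,n-1
where a_n is the leading coefficient.

Coefficients: [2, -7, 3, 6]
Leading coefficient a_n = 2
Ratios |a_i/a_n|: 7/2, 3/2, 3
Maximum ratio: 7/2
Cauchy's bound: |r| <= 1 + 7/2 = 9/2

Upper bound = 9/2


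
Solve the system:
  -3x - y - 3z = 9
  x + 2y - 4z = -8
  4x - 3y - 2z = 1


Using Cramer's rule. Expand each determinant along the first row.
D  = (-3)*[2*(-2) - (-4)*(-3)] - (-1)*[1*(-2) - (-4)*4] + (-3)*[1*(-3) - 2*4]
  = (-3)*(-16) - (-1)*(14) + (-3)*(-11) = 95
Dx = 9*[2*(-2) - (-4)*(-3)] - (-1)*[(-8)*(-2) - (-4)*1] + (-3)*[(-8)*(-3) - 2*1]
  = 9*(-16) - (-1)*(20) + (-3)*(22) = -190
Dy = (-3)*[(-8)*(-2) - (-4)*1] - 9*[1*(-2) - (-4)*4] + (-3)*[1*1 - (-8)*4]
  = (-3)*(20) - 9*(14) + (-3)*(33) = -285
Dz = (-3)*[2*1 - (-8)*(-3)] - (-1)*[1*1 - (-8)*4] + 9*[1*(-3) - 2*4]
  = (-3)*(-22) - (-1)*(33) + 9*(-11) = 0
x = Dx/D = -190/95 = -2, y = Dy/D = -285/95 = -3, z = Dz/D = 0/95 = 0
Check eq1: (-3)(-2) + (-1)(-3) + (-3)(0) = 9 = 9 ✓
Check eq2: (1)(-2) + (2)(-3) + (-4)(0) = -8 = -8 ✓
Check eq3: (4)(-2) + (-3)(-3) + (-2)(0) = 1 = 1 ✓

x = -2, y = -3, z = 0
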